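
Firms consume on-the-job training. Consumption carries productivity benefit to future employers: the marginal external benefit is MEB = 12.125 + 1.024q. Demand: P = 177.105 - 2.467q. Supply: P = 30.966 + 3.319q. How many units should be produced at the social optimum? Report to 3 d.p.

Social marginal benefit = demand + MEB = 189.230 - 1.443q.
Set SMB = MC: 189.230 - 1.443q = 30.966 + 3.319q → q* = 33.2348.

q* = 33.235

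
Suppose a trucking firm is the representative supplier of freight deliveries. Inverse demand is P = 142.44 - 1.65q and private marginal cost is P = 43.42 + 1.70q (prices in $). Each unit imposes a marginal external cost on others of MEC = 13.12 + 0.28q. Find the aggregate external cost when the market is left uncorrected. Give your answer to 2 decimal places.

$510.12

Market equilibrium (private): 43.42 + 1.70q = 142.44 - 1.65q → q_m = 29.5582.
Total external cost = ∫₀^{q_m} (13.12 + 0.28q) dq = 13.12×29.5582 + ½×0.28×29.5582² = 510.1198.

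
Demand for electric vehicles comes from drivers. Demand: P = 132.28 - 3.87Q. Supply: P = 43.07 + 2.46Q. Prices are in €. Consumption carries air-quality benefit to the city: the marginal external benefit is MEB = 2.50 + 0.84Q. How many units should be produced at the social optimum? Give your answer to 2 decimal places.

Q* = 16.70

Social marginal benefit = demand + MEB = 134.78 - 3.03Q.
Set SMB = MC: 134.78 - 3.03Q = 43.07 + 2.46Q → Q* = 16.7049.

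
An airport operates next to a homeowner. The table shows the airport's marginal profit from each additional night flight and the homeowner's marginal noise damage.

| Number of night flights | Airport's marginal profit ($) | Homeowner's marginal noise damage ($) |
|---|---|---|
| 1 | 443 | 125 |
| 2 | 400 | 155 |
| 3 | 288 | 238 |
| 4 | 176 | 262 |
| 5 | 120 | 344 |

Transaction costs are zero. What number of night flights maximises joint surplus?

3

Bargaining reaches the level where marginal profit last exceeds marginal noise damage.
That holds through level 3 (288 ≥ 238) but not at 4 (176 < 262).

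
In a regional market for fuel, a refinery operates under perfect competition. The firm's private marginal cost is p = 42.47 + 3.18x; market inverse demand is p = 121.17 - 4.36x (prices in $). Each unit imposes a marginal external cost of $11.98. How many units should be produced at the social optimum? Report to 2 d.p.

Social marginal cost = private MC + MEC = 54.45 + 3.18x.
Set SMC = demand: 54.45 + 3.18x = 121.17 - 4.36x → x* = 8.8488.

x* = 8.85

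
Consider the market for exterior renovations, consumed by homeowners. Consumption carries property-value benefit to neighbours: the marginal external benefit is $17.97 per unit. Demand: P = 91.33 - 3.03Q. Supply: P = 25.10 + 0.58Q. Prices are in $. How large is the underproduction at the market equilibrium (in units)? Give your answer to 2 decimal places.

4.98 units

Market equilibrium (private): 25.10 + 0.58Q = 91.33 - 3.03Q → Q_m = 18.3463.
Social marginal benefit = demand + MEB = 109.30 - 3.03Q.
Set SMB = MC: 109.30 - 3.03Q = 25.10 + 0.58Q → Q* = 23.3241.
Gap = |18.3463 − 23.3241| = 4.9778.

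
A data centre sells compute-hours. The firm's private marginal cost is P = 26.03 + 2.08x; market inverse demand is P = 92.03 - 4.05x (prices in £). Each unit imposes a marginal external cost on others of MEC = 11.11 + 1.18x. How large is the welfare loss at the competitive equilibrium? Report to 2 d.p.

DWL = £38.79

Market equilibrium (private): 26.03 + 2.08x = 92.03 - 4.05x → x_m = 10.7667.
Social marginal cost = private MC + MEC = 37.14 + 3.26x.
Set SMC = demand: 37.14 + 3.26x = 92.03 - 4.05x → x* = 7.5089.
Height of the DWL triangle at x_m is SMC(x_m) − demand(x_m) = MEC(x_m) = 23.8147.
DWL = ½ × 3.2578 × 23.8147 = 38.7918.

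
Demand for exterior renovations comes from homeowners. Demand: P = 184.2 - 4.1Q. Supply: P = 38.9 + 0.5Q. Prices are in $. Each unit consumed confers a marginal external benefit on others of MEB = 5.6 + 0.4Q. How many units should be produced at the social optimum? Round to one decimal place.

Q* = 35.9

Social marginal benefit = demand + MEB = 189.8 - 3.7Q.
Set SMB = MC: 189.8 - 3.7Q = 38.9 + 0.5Q → Q* = 35.9286.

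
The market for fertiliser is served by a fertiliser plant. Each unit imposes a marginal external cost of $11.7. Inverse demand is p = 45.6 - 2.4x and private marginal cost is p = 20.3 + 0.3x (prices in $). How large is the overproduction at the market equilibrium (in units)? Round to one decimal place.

4.3 units

Market equilibrium (private): 20.3 + 0.3x = 45.6 - 2.4x → x_m = 9.3704.
Social marginal cost = private MC + MEC = 32.0 + 0.3x.
Set SMC = demand: 32.0 + 0.3x = 45.6 - 2.4x → x* = 5.0370.
Gap = |9.3704 − 5.0370| = 4.3334.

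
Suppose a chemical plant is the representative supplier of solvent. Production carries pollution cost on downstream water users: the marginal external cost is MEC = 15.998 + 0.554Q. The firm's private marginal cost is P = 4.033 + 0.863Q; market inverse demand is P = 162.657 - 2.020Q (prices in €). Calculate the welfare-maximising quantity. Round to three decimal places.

Q* = 41.497

Social marginal cost = private MC + MEC = 20.031 + 1.417Q.
Set SMC = demand: 20.031 + 1.417Q = 162.657 - 2.020Q → Q* = 41.4972.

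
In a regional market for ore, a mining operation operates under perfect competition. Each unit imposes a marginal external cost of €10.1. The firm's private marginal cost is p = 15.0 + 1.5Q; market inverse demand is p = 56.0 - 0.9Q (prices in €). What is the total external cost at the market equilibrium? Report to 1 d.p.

€172.5

Market equilibrium (private): 15.0 + 1.5Q = 56.0 - 0.9Q → Q_m = 17.0833.
Total external cost = MEC × Q_m = 10.1 × 17.0833 = 172.5413.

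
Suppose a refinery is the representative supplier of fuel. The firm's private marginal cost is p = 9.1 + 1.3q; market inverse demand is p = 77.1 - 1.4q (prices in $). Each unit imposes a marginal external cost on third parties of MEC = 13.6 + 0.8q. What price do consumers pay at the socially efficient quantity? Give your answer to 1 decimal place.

P = $55.3

Social marginal cost = private MC + MEC = 22.7 + 2.1q.
Set SMC = demand: 22.7 + 2.1q = 77.1 - 1.4q → q* = 15.5429.
Consumer price on the demand curve at q*: 77.1 − 1.4×15.5429 = 55.3399.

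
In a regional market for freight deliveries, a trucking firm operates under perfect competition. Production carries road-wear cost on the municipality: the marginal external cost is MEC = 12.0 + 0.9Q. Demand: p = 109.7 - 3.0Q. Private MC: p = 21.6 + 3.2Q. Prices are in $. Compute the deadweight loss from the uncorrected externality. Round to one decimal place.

DWL = $43.3

Market equilibrium (private): 21.6 + 3.2Q = 109.7 - 3.0Q → Q_m = 14.2097.
Social marginal cost = private MC + MEC = 33.6 + 4.1Q.
Set SMC = demand: 33.6 + 4.1Q = 109.7 - 3.0Q → Q* = 10.7183.
The loss is the area between SMC and demand from Q* to Q_m; with linear curves that's a triangle of height MEC(Q_m).
DWL = ½ × 3.4914 × 24.7887 = 43.2736.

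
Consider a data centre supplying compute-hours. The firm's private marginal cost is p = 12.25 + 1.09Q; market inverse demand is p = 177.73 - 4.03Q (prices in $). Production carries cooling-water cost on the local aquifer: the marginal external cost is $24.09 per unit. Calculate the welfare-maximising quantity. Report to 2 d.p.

Q* = 27.62

Social marginal cost = private MC + MEC = 36.34 + 1.09Q.
Set SMC = demand: 36.34 + 1.09Q = 177.73 - 4.03Q → Q* = 27.6152.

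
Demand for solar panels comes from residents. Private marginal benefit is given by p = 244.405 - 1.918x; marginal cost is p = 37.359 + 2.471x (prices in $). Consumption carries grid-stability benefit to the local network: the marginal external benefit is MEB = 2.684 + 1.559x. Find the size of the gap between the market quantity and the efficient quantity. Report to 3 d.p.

Market equilibrium (private): 37.359 + 2.471x = 244.405 - 1.918x → x_m = 47.1738.
Social marginal benefit = demand + MEB = 247.089 - 0.359x.
Set SMB = MC: 247.089 - 0.359x = 37.359 + 2.471x → x* = 74.1095.
Gap = |47.1738 − 74.1095| = 26.9357.

26.936 units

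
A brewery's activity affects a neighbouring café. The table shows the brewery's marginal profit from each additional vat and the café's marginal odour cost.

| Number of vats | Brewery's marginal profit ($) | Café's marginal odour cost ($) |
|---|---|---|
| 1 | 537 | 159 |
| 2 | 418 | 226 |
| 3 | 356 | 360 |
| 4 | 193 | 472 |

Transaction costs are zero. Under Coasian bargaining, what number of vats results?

2

Bargaining reaches the level where marginal profit last exceeds marginal odour cost.
That holds through level 2 (418 ≥ 226) but not at 3 (356 < 360).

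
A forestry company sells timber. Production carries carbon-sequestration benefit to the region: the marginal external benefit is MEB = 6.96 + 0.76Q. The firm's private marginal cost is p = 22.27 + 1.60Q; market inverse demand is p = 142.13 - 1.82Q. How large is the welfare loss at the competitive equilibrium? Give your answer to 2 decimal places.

DWL = 212.15

Market equilibrium (private): 22.27 + 1.60Q = 142.13 - 1.82Q → Q_m = 35.0468.
Social marginal cost = private MC − MEB = 15.31 + 0.84Q.
Set SMC = demand: 15.31 + 0.84Q = 142.13 - 1.82Q → Q* = 47.6767.
Between Q* and Q_m the wedge demand − SMC runs linearly from 0 to MEB(Q_m), so the loss is a triangle.
DWL = ½ × 12.6299 × 33.5956 = 212.1545.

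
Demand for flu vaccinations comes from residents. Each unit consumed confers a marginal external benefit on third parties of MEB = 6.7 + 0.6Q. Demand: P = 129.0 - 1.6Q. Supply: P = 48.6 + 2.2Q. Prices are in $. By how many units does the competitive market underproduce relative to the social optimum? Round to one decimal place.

6.1 units

Market equilibrium (private): 48.6 + 2.2Q = 129.0 - 1.6Q → Q_m = 21.1579.
Social marginal benefit = demand + MEB = 135.7 - Q.
Set SMB = MC: 135.7 - Q = 48.6 + 2.2Q → Q* = 27.2188.
Gap = |21.1579 − 27.2188| = 6.0609.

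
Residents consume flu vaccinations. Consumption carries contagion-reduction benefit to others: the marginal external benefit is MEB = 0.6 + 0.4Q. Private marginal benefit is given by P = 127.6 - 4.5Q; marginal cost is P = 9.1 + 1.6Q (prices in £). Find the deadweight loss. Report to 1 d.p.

Market equilibrium (private): 9.1 + 1.6Q = 127.6 - 4.5Q → Q_m = 19.4262.
Social marginal benefit = demand + MEB = 128.2 - 4.1Q.
Set SMB = MC: 128.2 - 4.1Q = 9.1 + 1.6Q → Q* = 20.8947.
The loss is the area between SMB and MC from Q* to Q_m; with linear curves that's a triangle of height MEB(Q_m).
DWL = ½ × 1.4685 × 8.3705 = 6.1460.

DWL = £6.1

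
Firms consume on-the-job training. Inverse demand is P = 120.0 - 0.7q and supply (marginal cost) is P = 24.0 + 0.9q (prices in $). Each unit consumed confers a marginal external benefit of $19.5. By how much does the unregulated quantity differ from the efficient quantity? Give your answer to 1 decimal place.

12.2 units

Market equilibrium (private): 24.0 + 0.9q = 120.0 - 0.7q → q_m = 60.0000.
Social marginal benefit = demand + MEB = 139.5 - 0.7q.
Set SMB = MC: 139.5 - 0.7q = 24.0 + 0.9q → q* = 72.1875.
Gap = |60.0000 − 72.1875| = 12.1875.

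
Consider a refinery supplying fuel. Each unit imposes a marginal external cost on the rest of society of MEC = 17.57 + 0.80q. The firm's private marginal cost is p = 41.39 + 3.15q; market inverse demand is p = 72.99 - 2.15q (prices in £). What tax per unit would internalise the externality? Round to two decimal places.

tax = £19.41 per unit

Social marginal cost = private MC + MEC = 58.96 + 3.95q.
Set SMC = demand: 58.96 + 3.95q = 72.99 - 2.15q → q* = 2.3000.
The Pigouvian tax equals MEC at q*: 17.57 + 0.80×2.3000 = 19.4100.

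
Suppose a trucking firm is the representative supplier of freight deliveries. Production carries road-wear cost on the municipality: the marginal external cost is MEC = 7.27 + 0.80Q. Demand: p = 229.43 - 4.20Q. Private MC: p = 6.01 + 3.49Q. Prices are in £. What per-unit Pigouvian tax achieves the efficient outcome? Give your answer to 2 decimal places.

Social marginal cost = private MC + MEC = 13.28 + 4.29Q.
Set SMC = demand: 13.28 + 4.29Q = 229.43 - 4.20Q → Q* = 25.4594.
The Pigouvian tax equals MEC at Q*: 7.27 + 0.80×25.4594 = 27.6375.

tax = £27.64 per unit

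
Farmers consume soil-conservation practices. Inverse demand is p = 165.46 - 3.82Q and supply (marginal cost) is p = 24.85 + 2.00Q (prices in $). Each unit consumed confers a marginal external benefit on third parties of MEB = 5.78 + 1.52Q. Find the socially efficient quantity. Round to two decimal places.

Q* = 34.04

Social marginal benefit = demand + MEB = 171.24 - 2.30Q.
Set SMB = MC: 171.24 - 2.30Q = 24.85 + 2.00Q → Q* = 34.0442.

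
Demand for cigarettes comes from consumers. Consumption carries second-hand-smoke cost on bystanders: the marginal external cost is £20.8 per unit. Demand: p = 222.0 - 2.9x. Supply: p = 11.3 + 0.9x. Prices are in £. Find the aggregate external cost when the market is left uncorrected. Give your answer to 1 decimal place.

Market equilibrium (private): 11.3 + 0.9x = 222.0 - 2.9x → x_m = 55.4474.
Total external cost = MEC × x_m = 20.8 × 55.4474 = 1153.3059.

£1153.3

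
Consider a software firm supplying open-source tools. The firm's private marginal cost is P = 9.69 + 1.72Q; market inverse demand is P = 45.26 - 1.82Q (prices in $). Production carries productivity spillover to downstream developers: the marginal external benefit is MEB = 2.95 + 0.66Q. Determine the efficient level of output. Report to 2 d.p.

Social marginal cost = private MC − MEB = 6.74 + 1.06Q.
Set SMC = demand: 6.74 + 1.06Q = 45.26 - 1.82Q → Q* = 13.3750.

Q* = 13.38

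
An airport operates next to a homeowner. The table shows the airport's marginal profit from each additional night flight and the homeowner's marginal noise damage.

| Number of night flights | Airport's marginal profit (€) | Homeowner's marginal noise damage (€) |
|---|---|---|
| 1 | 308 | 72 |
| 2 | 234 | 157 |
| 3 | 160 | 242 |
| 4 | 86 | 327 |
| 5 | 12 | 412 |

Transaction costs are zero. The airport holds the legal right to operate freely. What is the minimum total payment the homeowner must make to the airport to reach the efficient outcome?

Left alone the airport would choose level 5 (marginal profit stays positive).
Efficient level: k* = 2 (marginal profit ≥ marginal noise damage through 2).
The homeowner must at least cover the airport's forgone profit from cutting 5→2: 160 + 86 + 12 = 258.

€258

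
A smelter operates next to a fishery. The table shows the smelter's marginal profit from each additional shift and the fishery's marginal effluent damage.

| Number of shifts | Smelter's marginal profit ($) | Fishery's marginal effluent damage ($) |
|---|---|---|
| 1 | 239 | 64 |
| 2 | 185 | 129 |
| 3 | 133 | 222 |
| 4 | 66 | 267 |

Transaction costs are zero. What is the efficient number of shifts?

Bargaining reaches the level where marginal profit last exceeds marginal effluent damage.
That holds through level 2 (185 ≥ 129) but not at 3 (133 < 222).

2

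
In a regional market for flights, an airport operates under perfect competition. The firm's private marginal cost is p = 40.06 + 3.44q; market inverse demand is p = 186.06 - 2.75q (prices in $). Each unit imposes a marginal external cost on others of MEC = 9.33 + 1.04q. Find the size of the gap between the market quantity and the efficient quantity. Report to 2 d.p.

4.68 units

Market equilibrium (private): 40.06 + 3.44q = 186.06 - 2.75q → q_m = 23.5864.
Social marginal cost = private MC + MEC = 49.39 + 4.48q.
Set SMC = demand: 49.39 + 4.48q = 186.06 - 2.75q → q* = 18.9032.
Gap = |23.5864 − 18.9032| = 4.6832.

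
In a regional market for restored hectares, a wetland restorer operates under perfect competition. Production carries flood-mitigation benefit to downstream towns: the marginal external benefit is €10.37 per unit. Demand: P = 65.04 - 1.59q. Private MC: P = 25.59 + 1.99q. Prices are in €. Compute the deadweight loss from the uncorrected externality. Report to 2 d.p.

Market equilibrium (private): 25.59 + 1.99q = 65.04 - 1.59q → q_m = 11.0196.
Social marginal cost = private MC − MEB = 15.22 + 1.99q.
Set SMC = demand: 15.22 + 1.99q = 65.04 - 1.59q → q* = 13.9162.
Height of the DWL triangle at q_m is demand(q_m) − SMC(q_m) = MEB(q_m) = 10.3700.
DWL = ½ × 2.8966 × 10.3700 = 15.0189.

DWL = €15.02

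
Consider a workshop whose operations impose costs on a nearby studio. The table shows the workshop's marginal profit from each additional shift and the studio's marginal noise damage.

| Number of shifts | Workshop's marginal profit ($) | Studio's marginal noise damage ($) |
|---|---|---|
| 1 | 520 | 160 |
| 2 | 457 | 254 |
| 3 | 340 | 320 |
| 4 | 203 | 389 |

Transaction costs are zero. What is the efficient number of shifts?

Bargaining reaches the level where marginal profit last exceeds marginal noise damage.
That holds through level 3 (340 ≥ 320) but not at 4 (203 < 389).

3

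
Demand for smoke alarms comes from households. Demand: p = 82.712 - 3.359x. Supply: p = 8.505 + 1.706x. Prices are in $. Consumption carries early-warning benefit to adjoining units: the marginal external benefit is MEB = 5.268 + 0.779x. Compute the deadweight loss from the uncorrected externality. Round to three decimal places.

DWL = $32.461

Market equilibrium (private): 8.505 + 1.706x = 82.712 - 3.359x → x_m = 14.6509.
Social marginal benefit = demand + MEB = 87.980 - 2.580x.
Set SMB = MC: 87.980 - 2.580x = 8.505 + 1.706x → x* = 18.5429.
Height of the DWL triangle at x_m is SMB(x_m) − MC(x_m) = MEB(x_m) = 16.6811.
DWL = ½ × 3.8920 × 16.6811 = 32.4614.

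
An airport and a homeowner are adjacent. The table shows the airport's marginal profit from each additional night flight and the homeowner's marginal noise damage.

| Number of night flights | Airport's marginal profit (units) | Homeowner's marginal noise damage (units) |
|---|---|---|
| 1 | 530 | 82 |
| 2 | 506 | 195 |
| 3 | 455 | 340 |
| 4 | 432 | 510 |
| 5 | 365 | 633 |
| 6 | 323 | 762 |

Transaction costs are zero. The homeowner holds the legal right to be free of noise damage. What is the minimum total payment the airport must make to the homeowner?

Efficient level: marginal profit ≥ marginal noise damage through level 3, so k* = 3.
With the homeowner holding the right, the airport must at least compensate total damage at k*: 82 + 195 + 340 = 617.

617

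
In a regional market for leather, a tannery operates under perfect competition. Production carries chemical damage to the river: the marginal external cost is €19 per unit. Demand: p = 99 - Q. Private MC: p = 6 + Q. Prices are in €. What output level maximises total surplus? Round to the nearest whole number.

Q* = 37

Social marginal cost = private MC + MEC = 25 + Q.
Set SMC = demand: 25 + Q = 99 - Q → Q* = 37.0000.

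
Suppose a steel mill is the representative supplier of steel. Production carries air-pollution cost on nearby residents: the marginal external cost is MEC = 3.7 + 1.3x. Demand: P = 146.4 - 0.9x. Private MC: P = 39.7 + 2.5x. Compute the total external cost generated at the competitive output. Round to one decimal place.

Market equilibrium (private): 39.7 + 2.5x = 146.4 - 0.9x → x_m = 31.3824.
Total external cost = ∫₀^{x_m} (3.7 + 1.3x) dx = 3.7×31.3824 + ½×1.3×31.3824² = 756.2706.

756.3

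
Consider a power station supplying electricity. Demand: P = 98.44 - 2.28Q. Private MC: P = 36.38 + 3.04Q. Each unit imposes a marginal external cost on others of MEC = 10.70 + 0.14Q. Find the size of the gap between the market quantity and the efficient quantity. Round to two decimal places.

Market equilibrium (private): 36.38 + 3.04Q = 98.44 - 2.28Q → Q_m = 11.6654.
Social marginal cost = private MC + MEC = 47.08 + 3.18Q.
Set SMC = demand: 47.08 + 3.18Q = 98.44 - 2.28Q → Q* = 9.4066.
Gap = |11.6654 − 9.4066| = 2.2588.

2.26 units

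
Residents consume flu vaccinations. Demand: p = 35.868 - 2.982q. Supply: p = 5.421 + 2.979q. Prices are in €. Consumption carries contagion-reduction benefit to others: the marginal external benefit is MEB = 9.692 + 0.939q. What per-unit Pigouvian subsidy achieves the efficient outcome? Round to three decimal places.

subsidy = €17.197 per unit

Social marginal benefit = demand + MEB = 45.560 - 2.043q.
Set SMB = MC: 45.560 - 2.043q = 5.421 + 2.979q → q* = 7.9926.
The Pigouvian subsidy equals MEB at q*: 9.692 + 0.939×7.9926 = 17.1971.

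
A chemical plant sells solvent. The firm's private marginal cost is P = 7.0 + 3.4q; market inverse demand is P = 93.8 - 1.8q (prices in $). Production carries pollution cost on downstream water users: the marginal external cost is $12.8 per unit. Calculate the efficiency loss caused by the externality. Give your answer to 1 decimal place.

Market equilibrium (private): 7.0 + 3.4q = 93.8 - 1.8q → q_m = 16.6923.
Social marginal cost = private MC + MEC = 19.8 + 3.4q.
Set SMC = demand: 19.8 + 3.4q = 93.8 - 1.8q → q* = 14.2308.
Between q* and q_m the wedge SMC − demand runs linearly from 0 to MEC(q_m), so the loss is a triangle.
DWL = ½ × 2.4615 × 12.8000 = 15.7536.

DWL = $15.8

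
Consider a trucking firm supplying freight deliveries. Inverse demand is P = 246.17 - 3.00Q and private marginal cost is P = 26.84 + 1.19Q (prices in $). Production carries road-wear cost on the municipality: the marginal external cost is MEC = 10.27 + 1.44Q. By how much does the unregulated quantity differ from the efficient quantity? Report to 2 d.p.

15.21 units

Market equilibrium (private): 26.84 + 1.19Q = 246.17 - 3.00Q → Q_m = 52.3461.
Social marginal cost = private MC + MEC = 37.11 + 2.63Q.
Set SMC = demand: 37.11 + 2.63Q = 246.17 - 3.00Q → Q* = 37.1332.
Gap = |52.3461 − 37.1332| = 15.2129.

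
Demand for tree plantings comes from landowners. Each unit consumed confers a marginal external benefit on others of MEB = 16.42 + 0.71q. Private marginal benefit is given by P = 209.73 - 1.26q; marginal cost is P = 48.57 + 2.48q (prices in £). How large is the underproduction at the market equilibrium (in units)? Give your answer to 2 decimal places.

15.52 units

Market equilibrium (private): 48.57 + 2.48q = 209.73 - 1.26q → q_m = 43.0909.
Social marginal benefit = demand + MEB = 226.15 - 0.55q.
Set SMB = MC: 226.15 - 0.55q = 48.57 + 2.48q → q* = 58.6073.
Gap = |43.0909 − 58.6073| = 15.5164.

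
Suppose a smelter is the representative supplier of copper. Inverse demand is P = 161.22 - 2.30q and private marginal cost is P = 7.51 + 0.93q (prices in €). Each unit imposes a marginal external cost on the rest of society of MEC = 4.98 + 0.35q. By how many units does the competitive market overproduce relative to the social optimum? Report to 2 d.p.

6.04 units

Market equilibrium (private): 7.51 + 0.93q = 161.22 - 2.30q → q_m = 47.5882.
Social marginal cost = private MC + MEC = 12.49 + 1.28q.
Set SMC = demand: 12.49 + 1.28q = 161.22 - 2.30q → q* = 41.5447.
Gap = |47.5882 − 41.5447| = 6.0435.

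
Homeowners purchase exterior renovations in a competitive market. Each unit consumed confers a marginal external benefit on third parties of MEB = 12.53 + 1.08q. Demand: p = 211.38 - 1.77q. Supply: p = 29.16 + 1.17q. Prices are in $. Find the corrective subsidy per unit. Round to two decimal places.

subsidy = $125.61 per unit

Social marginal benefit = demand + MEB = 223.91 - 0.69q.
Set SMB = MC: 223.91 - 0.69q = 29.16 + 1.17q → q* = 104.7043.
The Pigouvian subsidy equals MEB at q*: 12.53 + 1.08×104.7043 = 125.6106.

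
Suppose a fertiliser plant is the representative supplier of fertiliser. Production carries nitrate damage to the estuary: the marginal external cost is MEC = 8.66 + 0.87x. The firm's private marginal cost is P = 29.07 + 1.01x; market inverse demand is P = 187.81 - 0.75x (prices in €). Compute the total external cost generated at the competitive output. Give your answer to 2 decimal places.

€4319.72

Market equilibrium (private): 29.07 + 1.01x = 187.81 - 0.75x → x_m = 90.1932.
Total external cost = ∫₀^{x_m} (8.66 + 0.87x) dx = 8.66×90.1932 + ½×0.87×90.1932² = 4319.7169.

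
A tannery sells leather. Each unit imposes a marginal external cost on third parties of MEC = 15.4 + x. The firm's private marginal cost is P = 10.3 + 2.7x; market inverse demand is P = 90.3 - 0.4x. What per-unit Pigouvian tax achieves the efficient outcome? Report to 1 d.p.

Social marginal cost = private MC + MEC = 25.7 + 3.7x.
Set SMC = demand: 25.7 + 3.7x = 90.3 - 0.4x → x* = 15.7561.
The Pigouvian tax equals MEC at x*: 15.4 + 1.0×15.7561 = 31.1561.

tax = 31.2 per unit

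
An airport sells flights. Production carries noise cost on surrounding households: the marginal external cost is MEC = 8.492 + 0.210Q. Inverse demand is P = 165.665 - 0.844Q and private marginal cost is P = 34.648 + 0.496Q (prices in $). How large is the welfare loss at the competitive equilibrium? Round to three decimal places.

Market equilibrium (private): 34.648 + 0.496Q = 165.665 - 0.844Q → Q_m = 97.7739.
Social marginal cost = private MC + MEC = 43.140 + 0.706Q.
Set SMC = demand: 43.140 + 0.706Q = 165.665 - 0.844Q → Q* = 79.0484.
Height of the DWL triangle at Q_m is SMC(Q_m) − demand(Q_m) = MEC(Q_m) = 29.0245.
DWL = ½ × 18.7255 × 29.0245 = 271.7491.

DWL = $271.749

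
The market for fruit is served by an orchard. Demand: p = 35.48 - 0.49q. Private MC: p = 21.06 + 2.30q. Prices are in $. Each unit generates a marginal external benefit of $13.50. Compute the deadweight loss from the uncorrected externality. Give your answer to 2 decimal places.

DWL = $32.66

Market equilibrium (private): 21.06 + 2.30q = 35.48 - 0.49q → q_m = 5.1685.
Social marginal cost = private MC − MEB = 7.56 + 2.30q.
Set SMC = demand: 7.56 + 2.30q = 35.48 - 0.49q → q* = 10.0072.
The loss is the area between SMC and demand from q* to q_m; with linear curves that's a triangle of height MEB(q_m).
DWL = ½ × 4.8387 × 13.5000 = 32.6612.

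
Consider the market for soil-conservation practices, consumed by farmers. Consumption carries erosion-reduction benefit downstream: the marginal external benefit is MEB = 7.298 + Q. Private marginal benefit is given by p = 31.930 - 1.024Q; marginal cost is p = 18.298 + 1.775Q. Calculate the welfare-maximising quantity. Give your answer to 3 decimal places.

Q* = 11.634

Social marginal benefit = demand + MEB = 39.228 - 0.024Q.
Set SMB = MC: 39.228 - 0.024Q = 18.298 + 1.775Q → Q* = 11.6342.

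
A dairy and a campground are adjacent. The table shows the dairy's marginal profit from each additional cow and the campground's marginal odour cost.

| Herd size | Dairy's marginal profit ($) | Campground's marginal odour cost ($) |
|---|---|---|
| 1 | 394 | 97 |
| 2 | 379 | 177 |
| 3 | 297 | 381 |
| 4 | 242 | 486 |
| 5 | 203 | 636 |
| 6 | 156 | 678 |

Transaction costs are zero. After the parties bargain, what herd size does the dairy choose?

2

Bargaining reaches the level where marginal profit last exceeds marginal odour cost.
That holds through level 2 (379 ≥ 177) but not at 3 (297 < 381).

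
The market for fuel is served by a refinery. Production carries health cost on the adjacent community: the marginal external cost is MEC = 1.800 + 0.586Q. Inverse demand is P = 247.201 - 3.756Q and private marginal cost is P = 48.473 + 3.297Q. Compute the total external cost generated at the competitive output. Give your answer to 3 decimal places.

Market equilibrium (private): 48.473 + 3.297Q = 247.201 - 3.756Q → Q_m = 28.1764.
Total external cost = ∫₀^{Q_m} (1.800 + 0.586Q) dQ = 1.800×28.1764 + ½×0.586×28.1764² = 283.3330.

283.333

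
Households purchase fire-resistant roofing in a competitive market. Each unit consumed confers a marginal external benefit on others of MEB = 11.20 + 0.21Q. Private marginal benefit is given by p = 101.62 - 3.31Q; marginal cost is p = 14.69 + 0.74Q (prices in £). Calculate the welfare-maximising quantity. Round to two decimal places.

Q* = 25.55

Social marginal benefit = demand + MEB = 112.82 - 3.10Q.
Set SMB = MC: 112.82 - 3.10Q = 14.69 + 0.74Q → Q* = 25.5547.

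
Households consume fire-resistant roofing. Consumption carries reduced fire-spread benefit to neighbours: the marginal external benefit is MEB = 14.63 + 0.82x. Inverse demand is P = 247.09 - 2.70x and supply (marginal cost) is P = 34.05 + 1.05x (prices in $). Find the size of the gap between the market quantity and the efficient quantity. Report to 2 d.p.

Market equilibrium (private): 34.05 + 1.05x = 247.09 - 2.70x → x_m = 56.8107.
Social marginal benefit = demand + MEB = 261.72 - 1.88x.
Set SMB = MC: 261.72 - 1.88x = 34.05 + 1.05x → x* = 77.7031.
Gap = |56.8107 − 77.7031| = 20.8924.

20.89 units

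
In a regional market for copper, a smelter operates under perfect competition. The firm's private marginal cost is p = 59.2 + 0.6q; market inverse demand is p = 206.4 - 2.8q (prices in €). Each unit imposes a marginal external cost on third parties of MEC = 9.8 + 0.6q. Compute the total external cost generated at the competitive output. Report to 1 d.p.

Market equilibrium (private): 59.2 + 0.6q = 206.4 - 2.8q → q_m = 43.2941.
Total external cost = ∫₀^{q_m} (9.8 + 0.6q) dq = 9.8×43.2941 + ½×0.6×43.2941² = 986.5959.

€986.6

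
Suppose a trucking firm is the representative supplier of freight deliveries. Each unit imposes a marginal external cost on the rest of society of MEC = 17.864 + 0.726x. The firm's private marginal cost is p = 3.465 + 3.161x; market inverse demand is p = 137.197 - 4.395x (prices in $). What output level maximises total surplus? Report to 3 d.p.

x* = 13.990

Social marginal cost = private MC + MEC = 21.329 + 3.887x.
Set SMC = demand: 21.329 + 3.887x = 137.197 - 4.395x → x* = 13.9903.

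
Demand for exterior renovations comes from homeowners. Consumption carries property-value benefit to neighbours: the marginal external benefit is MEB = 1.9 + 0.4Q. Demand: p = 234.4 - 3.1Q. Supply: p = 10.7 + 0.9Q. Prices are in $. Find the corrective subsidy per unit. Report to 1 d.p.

subsidy = $27.0 per unit

Social marginal benefit = demand + MEB = 236.3 - 2.7Q.
Set SMB = MC: 236.3 - 2.7Q = 10.7 + 0.9Q → Q* = 62.6667.
The Pigouvian subsidy equals MEB at Q*: 1.9 + 0.4×62.6667 = 26.9667.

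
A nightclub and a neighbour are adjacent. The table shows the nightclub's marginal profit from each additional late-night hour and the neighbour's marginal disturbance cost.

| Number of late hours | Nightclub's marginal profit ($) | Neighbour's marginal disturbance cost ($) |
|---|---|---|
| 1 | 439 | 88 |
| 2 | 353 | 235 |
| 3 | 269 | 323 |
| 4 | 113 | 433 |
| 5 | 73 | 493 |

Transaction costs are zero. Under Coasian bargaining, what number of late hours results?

2

Bargaining reaches the level where marginal profit last exceeds marginal disturbance cost.
That holds through level 2 (353 ≥ 235) but not at 3 (269 < 323).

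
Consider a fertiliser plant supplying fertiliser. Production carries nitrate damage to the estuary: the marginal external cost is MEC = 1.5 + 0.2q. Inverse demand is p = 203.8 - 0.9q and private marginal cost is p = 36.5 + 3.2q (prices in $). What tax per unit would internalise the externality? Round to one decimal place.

Social marginal cost = private MC + MEC = 38.0 + 3.4q.
Set SMC = demand: 38.0 + 3.4q = 203.8 - 0.9q → q* = 38.5581.
The Pigouvian tax equals MEC at q*: 1.5 + 0.2×38.5581 = 9.2116.

tax = $9.2 per unit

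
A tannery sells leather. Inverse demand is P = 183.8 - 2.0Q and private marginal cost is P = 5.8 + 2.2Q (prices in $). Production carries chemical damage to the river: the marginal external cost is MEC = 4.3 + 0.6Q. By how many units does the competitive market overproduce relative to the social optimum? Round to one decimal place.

Market equilibrium (private): 5.8 + 2.2Q = 183.8 - 2.0Q → Q_m = 42.3810.
Social marginal cost = private MC + MEC = 10.1 + 2.8Q.
Set SMC = demand: 10.1 + 2.8Q = 183.8 - 2.0Q → Q* = 36.1875.
Gap = |42.3810 − 36.1875| = 6.1935.

6.2 units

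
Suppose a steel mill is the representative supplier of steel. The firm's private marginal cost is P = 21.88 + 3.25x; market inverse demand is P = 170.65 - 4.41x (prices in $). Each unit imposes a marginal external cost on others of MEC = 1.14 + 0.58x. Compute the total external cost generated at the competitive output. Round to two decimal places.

$131.53

Market equilibrium (private): 21.88 + 3.25x = 170.65 - 4.41x → x_m = 19.4217.
Total external cost = ∫₀^{x_m} (1.14 + 0.58x) dx = 1.14×19.4217 + ½×0.58×19.4217² = 131.5294.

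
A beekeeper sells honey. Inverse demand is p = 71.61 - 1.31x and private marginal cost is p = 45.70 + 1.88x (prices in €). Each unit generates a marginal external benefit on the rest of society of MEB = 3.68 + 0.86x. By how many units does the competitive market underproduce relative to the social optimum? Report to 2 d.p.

Market equilibrium (private): 45.70 + 1.88x = 71.61 - 1.31x → x_m = 8.1223.
Social marginal cost = private MC − MEB = 42.02 + 1.02x.
Set SMC = demand: 42.02 + 1.02x = 71.61 - 1.31x → x* = 12.6996.
Gap = |8.1223 − 12.6996| = 4.5773.

4.58 units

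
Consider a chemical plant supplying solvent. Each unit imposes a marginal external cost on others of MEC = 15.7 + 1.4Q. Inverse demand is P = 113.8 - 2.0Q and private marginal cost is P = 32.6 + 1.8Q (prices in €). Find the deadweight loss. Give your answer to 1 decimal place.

DWL = €200.1

Market equilibrium (private): 32.6 + 1.8Q = 113.8 - 2.0Q → Q_m = 21.3684.
Social marginal cost = private MC + MEC = 48.3 + 3.2Q.
Set SMC = demand: 48.3 + 3.2Q = 113.8 - 2.0Q → Q* = 12.5962.
The welfare-loss triangle has base |Q_m − Q*| and height MEC(Q_m) (the vertical gap between SMC and demand is zero at Q* and MEC at Q_m).
DWL = ½ × 8.7722 × 45.6158 = 200.0755.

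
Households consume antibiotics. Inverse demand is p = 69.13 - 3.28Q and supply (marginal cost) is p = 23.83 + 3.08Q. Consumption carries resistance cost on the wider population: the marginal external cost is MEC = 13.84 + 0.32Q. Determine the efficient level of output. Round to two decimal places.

Social marginal benefit = demand − MEC = 55.29 - 3.60Q.
Set SMB = MC: 55.29 - 3.60Q = 23.83 + 3.08Q → Q* = 4.7096.

Q* = 4.71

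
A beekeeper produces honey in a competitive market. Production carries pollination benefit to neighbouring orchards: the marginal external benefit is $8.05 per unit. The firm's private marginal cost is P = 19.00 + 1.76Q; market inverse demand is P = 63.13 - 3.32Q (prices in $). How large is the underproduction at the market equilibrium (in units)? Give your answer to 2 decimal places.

1.58 units

Market equilibrium (private): 19.00 + 1.76Q = 63.13 - 3.32Q → Q_m = 8.6870.
Social marginal cost = private MC − MEB = 10.95 + 1.76Q.
Set SMC = demand: 10.95 + 1.76Q = 63.13 - 3.32Q → Q* = 10.2717.
Gap = |8.6870 − 10.2717| = 1.5847.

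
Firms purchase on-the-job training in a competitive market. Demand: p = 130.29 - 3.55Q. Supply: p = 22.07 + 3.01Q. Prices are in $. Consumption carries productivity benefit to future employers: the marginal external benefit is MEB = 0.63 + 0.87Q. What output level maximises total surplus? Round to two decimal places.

Social marginal benefit = demand + MEB = 130.92 - 2.68Q.
Set SMB = MC: 130.92 - 2.68Q = 22.07 + 3.01Q → Q* = 19.1301.

Q* = 19.13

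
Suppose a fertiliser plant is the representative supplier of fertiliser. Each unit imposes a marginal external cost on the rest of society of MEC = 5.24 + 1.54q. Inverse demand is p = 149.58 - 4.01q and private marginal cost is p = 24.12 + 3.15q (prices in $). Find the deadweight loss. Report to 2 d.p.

Market equilibrium (private): 24.12 + 3.15q = 149.58 - 4.01q → q_m = 17.5223.
Social marginal cost = private MC + MEC = 29.36 + 4.69q.
Set SMC = demand: 29.36 + 4.69q = 149.58 - 4.01q → q* = 13.8184.
The welfare-loss triangle has base |q_m − q*| and height MEC(q_m) (the vertical gap between SMC and demand is zero at q* and MEC at q_m).
DWL = ½ × 3.7039 × 32.2244 = 59.6780.

DWL = $59.68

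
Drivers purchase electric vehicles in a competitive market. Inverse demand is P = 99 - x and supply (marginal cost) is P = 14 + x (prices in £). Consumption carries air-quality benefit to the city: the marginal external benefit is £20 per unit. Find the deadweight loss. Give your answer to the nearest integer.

Market equilibrium (private): 14 + x = 99 - x → x_m = 42.5000.
Social marginal benefit = demand + MEB = 119 - x.
Set SMB = MC: 119 - x = 14 + x → x* = 52.5000.
The loss is the area between SMB and MC from x* to x_m; with linear curves that's a triangle of height MEB(x_m).
DWL = ½ × 10.0000 × 20.0000 = 100.0000.

DWL = £100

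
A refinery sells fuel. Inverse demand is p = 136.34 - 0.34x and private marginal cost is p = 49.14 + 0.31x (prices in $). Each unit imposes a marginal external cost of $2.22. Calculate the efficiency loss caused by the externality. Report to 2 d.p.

DWL = $3.79

Market equilibrium (private): 49.14 + 0.31x = 136.34 - 0.34x → x_m = 134.1538.
Social marginal cost = private MC + MEC = 51.36 + 0.31x.
Set SMC = demand: 51.36 + 0.31x = 136.34 - 0.34x → x* = 130.7385.
The welfare-loss triangle has base |x_m − x*| and height MEC(x_m) (the vertical gap between SMC and demand is zero at x* and MEC at x_m).
DWL = ½ × 3.4153 × 2.2200 = 3.7910.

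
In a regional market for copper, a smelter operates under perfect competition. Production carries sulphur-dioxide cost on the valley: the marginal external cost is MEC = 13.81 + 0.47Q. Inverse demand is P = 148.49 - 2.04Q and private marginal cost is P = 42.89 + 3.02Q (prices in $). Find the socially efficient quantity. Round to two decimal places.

Social marginal cost = private MC + MEC = 56.70 + 3.49Q.
Set SMC = demand: 56.70 + 3.49Q = 148.49 - 2.04Q → Q* = 16.5986.

Q* = 16.60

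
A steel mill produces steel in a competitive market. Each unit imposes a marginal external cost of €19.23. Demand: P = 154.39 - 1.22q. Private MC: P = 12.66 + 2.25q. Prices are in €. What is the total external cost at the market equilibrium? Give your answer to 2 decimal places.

Market equilibrium (private): 12.66 + 2.25q = 154.39 - 1.22q → q_m = 40.8444.
Total external cost = MEC × q_m = 19.23 × 40.8444 = 785.4378.

€785.44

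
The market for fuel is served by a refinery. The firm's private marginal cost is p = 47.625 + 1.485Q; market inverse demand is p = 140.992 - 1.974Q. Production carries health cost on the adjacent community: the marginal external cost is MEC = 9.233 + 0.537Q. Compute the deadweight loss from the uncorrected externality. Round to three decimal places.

Market equilibrium (private): 47.625 + 1.485Q = 140.992 - 1.974Q → Q_m = 26.9925.
Social marginal cost = private MC + MEC = 56.858 + 2.022Q.
Set SMC = demand: 56.858 + 2.022Q = 140.992 - 1.974Q → Q* = 21.0546.
The welfare-loss triangle has base |Q_m − Q*| and height MEC(Q_m) (the vertical gap between SMC and demand is zero at Q* and MEC at Q_m).
DWL = ½ × 5.9379 × 23.7280 = 70.4472.

DWL = 70.447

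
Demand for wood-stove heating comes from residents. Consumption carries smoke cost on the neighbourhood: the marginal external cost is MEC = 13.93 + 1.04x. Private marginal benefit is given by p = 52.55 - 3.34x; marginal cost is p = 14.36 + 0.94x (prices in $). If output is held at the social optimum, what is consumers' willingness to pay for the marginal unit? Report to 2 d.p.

Social marginal benefit = demand − MEC = 38.62 - 4.38x.
Set SMB = MC: 38.62 - 4.38x = 14.36 + 0.94x → x* = 4.5602.
Consumer price on the demand curve at x*: 52.55 − 3.34×4.5602 = 37.3189.

P = $37.32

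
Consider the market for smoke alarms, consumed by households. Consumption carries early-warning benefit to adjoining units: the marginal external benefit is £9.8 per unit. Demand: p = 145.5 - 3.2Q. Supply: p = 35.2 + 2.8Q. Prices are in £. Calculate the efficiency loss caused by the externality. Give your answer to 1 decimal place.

DWL = £8.0

Market equilibrium (private): 35.2 + 2.8Q = 145.5 - 3.2Q → Q_m = 18.3833.
Social marginal benefit = demand + MEB = 155.3 - 3.2Q.
Set SMB = MC: 155.3 - 3.2Q = 35.2 + 2.8Q → Q* = 20.0167.
Height of the DWL triangle at Q_m is SMB(Q_m) − MC(Q_m) = MEB(Q_m) = 9.8000.
DWL = ½ × 1.6334 × 9.8000 = 8.0037.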